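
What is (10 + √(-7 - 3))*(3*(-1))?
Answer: -30 - 3*I*√10 ≈ -30.0 - 9.4868*I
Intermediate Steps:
(10 + √(-7 - 3))*(3*(-1)) = (10 + √(-10))*(-3) = (10 + I*√10)*(-3) = -30 - 3*I*√10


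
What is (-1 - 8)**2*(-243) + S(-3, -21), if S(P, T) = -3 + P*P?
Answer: -19677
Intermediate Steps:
S(P, T) = -3 + P**2
(-1 - 8)**2*(-243) + S(-3, -21) = (-1 - 8)**2*(-243) + (-3 + (-3)**2) = (-9)**2*(-243) + (-3 + 9) = 81*(-243) + 6 = -19683 + 6 = -19677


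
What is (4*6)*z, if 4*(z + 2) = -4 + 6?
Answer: -36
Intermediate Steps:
z = -3/2 (z = -2 + (-4 + 6)/4 = -2 + (¼)*2 = -2 + ½ = -3/2 ≈ -1.5000)
(4*6)*z = (4*6)*(-3/2) = 24*(-3/2) = -36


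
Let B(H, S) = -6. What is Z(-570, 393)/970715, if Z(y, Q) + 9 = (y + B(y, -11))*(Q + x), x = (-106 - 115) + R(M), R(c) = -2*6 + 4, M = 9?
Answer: -94473/970715 ≈ -0.097323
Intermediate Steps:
R(c) = -8 (R(c) = -12 + 4 = -8)
x = -229 (x = (-106 - 115) - 8 = -221 - 8 = -229)
Z(y, Q) = -9 + (-229 + Q)*(-6 + y) (Z(y, Q) = -9 + (y - 6)*(Q - 229) = -9 + (-6 + y)*(-229 + Q) = -9 + (-229 + Q)*(-6 + y))
Z(-570, 393)/970715 = (1365 - 229*(-570) - 6*393 + 393*(-570))/970715 = (1365 + 130530 - 2358 - 224010)*(1/970715) = -94473*1/970715 = -94473/970715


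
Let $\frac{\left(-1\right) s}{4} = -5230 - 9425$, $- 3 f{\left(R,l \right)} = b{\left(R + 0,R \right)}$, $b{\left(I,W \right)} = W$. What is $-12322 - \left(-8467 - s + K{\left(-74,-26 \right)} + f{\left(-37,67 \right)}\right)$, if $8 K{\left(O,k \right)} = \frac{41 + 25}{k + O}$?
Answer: $\frac{65703299}{1200} \approx 54753.0$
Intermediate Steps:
$f{\left(R,l \right)} = - \frac{R}{3}$
$s = 58620$ ($s = - 4 \left(-5230 - 9425\right) = \left(-4\right) \left(-14655\right) = 58620$)
$K{\left(O,k \right)} = \frac{33}{4 \left(O + k\right)}$ ($K{\left(O,k \right)} = \frac{\left(41 + 25\right) \frac{1}{k + O}}{8} = \frac{66 \frac{1}{O + k}}{8} = \frac{33}{4 \left(O + k\right)}$)
$-12322 - \left(-8467 - s + K{\left(-74,-26 \right)} + f{\left(-37,67 \right)}\right) = -12322 - \left(-67087 + \frac{37}{3} + \frac{33}{4 \left(-74 - 26\right)}\right) = -12322 + \left(58620 - \left(\left(\frac{33}{4 \left(-100\right)} - 8467\right) + \frac{37}{3}\right)\right) = -12322 + \left(58620 - \left(\left(\frac{33}{4} \left(- \frac{1}{100}\right) - 8467\right) + \frac{37}{3}\right)\right) = -12322 + \left(58620 - \left(\left(- \frac{33}{400} - 8467\right) + \frac{37}{3}\right)\right) = -12322 + \left(58620 - \left(- \frac{3386833}{400} + \frac{37}{3}\right)\right) = -12322 + \left(58620 - - \frac{10145699}{1200}\right) = -12322 + \left(58620 + \frac{10145699}{1200}\right) = -12322 + \frac{80489699}{1200} = \frac{65703299}{1200}$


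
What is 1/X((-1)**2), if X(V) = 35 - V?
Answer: 1/34 ≈ 0.029412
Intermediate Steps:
1/X((-1)**2) = 1/(35 - 1*(-1)**2) = 1/(35 - 1*1) = 1/(35 - 1) = 1/34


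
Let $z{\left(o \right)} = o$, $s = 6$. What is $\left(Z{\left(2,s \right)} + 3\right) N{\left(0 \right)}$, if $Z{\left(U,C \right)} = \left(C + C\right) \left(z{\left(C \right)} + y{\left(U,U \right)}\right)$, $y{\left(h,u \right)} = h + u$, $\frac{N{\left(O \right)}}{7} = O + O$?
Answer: $0$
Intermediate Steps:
$N{\left(O \right)} = 14 O$ ($N{\left(O \right)} = 7 \left(O + O\right) = 7 \cdot 2 O = 14 O$)
$Z{\left(U,C \right)} = 2 C \left(C + 2 U\right)$ ($Z{\left(U,C \right)} = \left(C + C\right) \left(C + \left(U + U\right)\right) = 2 C \left(C + 2 U\right)$)
$\left(Z{\left(2,s \right)} + 3\right) N{\left(0 \right)} = \left(2 \cdot 6 \left(6 + 2 \cdot 2\right) + 3\right) 14 \cdot 0 = \left(2 \cdot 6 \left(6 + 4\right) + 3\right) 0 = \left(2 \cdot 6 \cdot 10 + 3\right) 0 = \left(120 + 3\right) 0 = 123 \cdot 0 = 0$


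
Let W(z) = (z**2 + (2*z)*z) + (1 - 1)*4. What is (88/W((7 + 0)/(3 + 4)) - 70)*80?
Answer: -9760/3 ≈ -3253.3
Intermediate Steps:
W(z) = 3*z**2 (W(z) = (z**2 + 2*z**2) + 0*4 = 3*z**2 + 0 = 3*z**2)
(88/W((7 + 0)/(3 + 4)) - 70)*80 = (88/((3*((7 + 0)/(3 + 4))**2)) - 70)*80 = (88/((3*(7/7)**2)) - 70)*80 = (88/((3*(7*(1/7))**2)) - 70)*80 = (88/((3*1**2)) - 70)*80 = (88/((3*1)) - 70)*80 = (88/3 - 70)*80 = -122/3*80 = -9760/3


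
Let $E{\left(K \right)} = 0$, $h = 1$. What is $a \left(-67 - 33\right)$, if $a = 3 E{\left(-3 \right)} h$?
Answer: $0$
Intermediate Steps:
$a = 0$ ($a = 3 \cdot 0 \cdot 1 = 0 \cdot 1 = 0$)
$a \left(-67 - 33\right) = 0 \left(-67 - 33\right) = 0 \left(-100\right) = 0$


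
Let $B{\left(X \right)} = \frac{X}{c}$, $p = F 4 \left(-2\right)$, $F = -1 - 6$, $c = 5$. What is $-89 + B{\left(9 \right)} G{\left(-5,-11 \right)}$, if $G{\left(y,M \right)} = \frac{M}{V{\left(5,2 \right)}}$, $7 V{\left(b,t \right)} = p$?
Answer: $- \frac{3659}{40} \approx -91.475$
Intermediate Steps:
$F = -7$ ($F = -1 - 6 = -7$)
$p = 56$ ($p = - 7 \cdot 4 \left(-2\right) = \left(-7\right) \left(-8\right) = 56$)
$B{\left(X \right)} = \frac{X}{5}$
$V{\left(b,t \right)} = 8$ ($V{\left(b,t \right)} = \frac{1}{7} \cdot 56 = 8$)
$G{\left(y,M \right)} = \frac{M}{8}$
$-89 + B{\left(9 \right)} G{\left(-5,-11 \right)} = -89 + \frac{1}{5} \cdot 9 \cdot \frac{1}{8} \left(-11\right) = -89 + \frac{9}{5} \left(- \frac{11}{8}\right) = -89 - \frac{99}{40} = - \frac{3659}{40}$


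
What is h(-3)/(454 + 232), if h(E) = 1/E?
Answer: -1/2058 ≈ -0.00048591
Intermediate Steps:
h(-3)/(454 + 232) = 1/((-3)*(454 + 232)) = -⅓/686 = -⅓*1/686 = -1/2058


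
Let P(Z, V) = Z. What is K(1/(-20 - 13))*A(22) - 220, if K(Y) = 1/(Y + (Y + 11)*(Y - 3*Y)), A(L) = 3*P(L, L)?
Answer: -80146/691 ≈ -115.99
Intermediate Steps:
A(L) = 3*L
K(Y) = 1/(Y - 2*Y*(11 + Y)) (K(Y) = 1/(Y + (11 + Y)*(-2*Y)) = 1/(Y - 2*Y*(11 + Y)))
K(1/(-20 - 13))*A(22) - 220 = (-1/((1/(-20 - 13))*(21 + 2/(-20 - 13))))*(3*22) - 220 = -1/((1/(-33))*(21 + 2/(-33)))*66 - 220 = -1/((-1/33)*(21 + 2*(-1/33)))*66 - 220 = -1*(-33)/(21 - 2/33)*66 - 220 = -1*(-33)/691/33*66 - 220 = -1*(-33)*33/691*66 - 220 = (1089/691)*66 - 220 = 71874/691 - 220 = -80146/691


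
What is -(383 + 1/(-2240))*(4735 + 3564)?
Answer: -7119869781/2240 ≈ -3.1785e+6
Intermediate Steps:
-(383 + 1/(-2240))*(4735 + 3564) = -(383 - 1/2240)*8299 = -857919*8299/2240 = -1*7119869781/2240 = -7119869781/2240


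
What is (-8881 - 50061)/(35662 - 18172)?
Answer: -29471/8745 ≈ -3.3700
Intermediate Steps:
(-8881 - 50061)/(35662 - 18172) = -58942/17490 = -58942*1/17490 = -29471/8745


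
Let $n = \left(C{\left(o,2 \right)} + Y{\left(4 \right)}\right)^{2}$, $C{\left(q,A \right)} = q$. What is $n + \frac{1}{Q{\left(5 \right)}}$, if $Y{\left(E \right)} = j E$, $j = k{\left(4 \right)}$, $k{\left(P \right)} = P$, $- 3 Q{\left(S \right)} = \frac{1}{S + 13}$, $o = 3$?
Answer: $307$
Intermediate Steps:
$Q{\left(S \right)} = - \frac{1}{3 \left(13 + S\right)}$ ($Q{\left(S \right)} = - \frac{1}{3 \left(S + 13\right)} = - \frac{1}{3 \left(13 + S\right)}$)
$j = 4$
$Y{\left(E \right)} = 4 E$
$n = 361$ ($n = \left(3 + 4 \cdot 4\right)^{2} = \left(3 + 16\right)^{2} = 19^{2} = 361$)
$n + \frac{1}{Q{\left(5 \right)}} = 361 + \frac{1}{\left(-1\right) \frac{1}{39 + 3 \cdot 5}} = 361 + \frac{1}{\left(-1\right) \frac{1}{39 + 15}} = 361 + \frac{1}{\left(-1\right) \frac{1}{54}} = 361 + \frac{1}{- \frac{1}{54}} = 361 - 54 = 307$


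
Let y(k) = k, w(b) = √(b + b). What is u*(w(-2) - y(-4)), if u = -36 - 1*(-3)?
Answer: -132 - 66*I ≈ -132.0 - 66.0*I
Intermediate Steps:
w(b) = √2*√b (w(b) = √(2*b) = √2*√b)
u = -33 (u = -36 + 3 = -33)
u*(w(-2) - y(-4)) = -33*(√2*√(-2) - 1*(-4)) = -33*(√2*(I*√2) + 4) = -33*(2*I + 4) = -33*(4 + 2*I) = -132 - 66*I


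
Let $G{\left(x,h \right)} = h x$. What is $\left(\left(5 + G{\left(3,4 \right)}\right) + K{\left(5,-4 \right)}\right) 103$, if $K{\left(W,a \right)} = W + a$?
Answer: $1854$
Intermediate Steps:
$\left(\left(5 + G{\left(3,4 \right)}\right) + K{\left(5,-4 \right)}\right) 103 = \left(\left(5 + 4 \cdot 3\right) + \left(5 - 4\right)\right) 103 = \left(\left(5 + 12\right) + 1\right) 103 = \left(17 + 1\right) 103 = 18 \cdot 103 = 1854$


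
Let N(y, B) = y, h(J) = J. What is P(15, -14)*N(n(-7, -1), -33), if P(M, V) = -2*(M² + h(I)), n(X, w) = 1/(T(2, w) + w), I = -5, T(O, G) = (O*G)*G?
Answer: -440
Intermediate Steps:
T(O, G) = O*G² (T(O, G) = (G*O)*G = O*G²)
n(X, w) = 1/(w + 2*w²) (n(X, w) = 1/(2*w² + w) = 1/(w + 2*w²))
P(M, V) = 10 - 2*M² (P(M, V) = -2*(M² - 5) = -2*(-5 + M²) = 10 - 2*M²)
P(15, -14)*N(n(-7, -1), -33) = (10 - 2*15²)*(1/((-1)*(1 + 2*(-1)))) = (10 - 2*225)*(-1/(1 - 2)) = (10 - 450)*(-1/(-1)) = -(-440)*(-1) = -440*1 = -440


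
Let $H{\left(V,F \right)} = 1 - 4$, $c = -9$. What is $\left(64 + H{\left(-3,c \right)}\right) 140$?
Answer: $8540$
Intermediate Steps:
$H{\left(V,F \right)} = -3$
$\left(64 + H{\left(-3,c \right)}\right) 140 = \left(64 - 3\right) 140 = 61 \cdot 140 = 8540$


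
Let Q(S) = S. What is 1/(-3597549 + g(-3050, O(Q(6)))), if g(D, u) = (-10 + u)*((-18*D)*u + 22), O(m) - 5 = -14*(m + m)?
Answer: 1/1544523745 ≈ 6.4745e-10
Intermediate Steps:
O(m) = 5 - 28*m (O(m) = 5 - 14*(m + m) = 5 - 28*m)
g(D, u) = (-10 + u)*(22 - 18*D*u) (g(D, u) = (-10 + u)*(-18*D*u + 22) = (-10 + u)*(22 - 18*D*u))
1/(-3597549 + g(-3050, O(Q(6)))) = 1/(-3597549 + (-220 + 22*(5 - 28*6) - 18*(-3050)*(5 - 28*6)² + 180*(-3050)*(5 - 28*6))) = 1/(-3597549 + (-220 + 22*(5 - 168) - 18*(-3050)*(5 - 168)² + 180*(-3050)*(5 - 168))) = 1/(-3597549 + (-220 + 22*(-163) - 18*(-3050)*(-163)² + 180*(-3050)*(-163))) = 1/(-3597549 + (-220 - 3586 - 18*(-3050)*26569 + 89487000)) = 1/(-3597549 + (-220 - 3586 + 1458638100 + 89487000)) = 1/(-3597549 + 1548121294) = 1/1544523745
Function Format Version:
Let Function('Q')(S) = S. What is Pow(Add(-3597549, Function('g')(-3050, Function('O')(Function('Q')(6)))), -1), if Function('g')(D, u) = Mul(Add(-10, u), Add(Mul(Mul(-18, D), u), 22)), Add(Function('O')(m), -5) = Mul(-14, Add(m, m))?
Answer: Rational(1, 1544523745) ≈ 6.4745e-10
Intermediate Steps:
Function('O')(m) = Add(5, Mul(-28, m)) (Function('O')(m) = Add(5, Mul(-14, Add(m, m))) = Add(5, Mul(-14, Mul(2, m))) = Add(5, Mul(-28, m)))
Function('g')(D, u) = Mul(Add(-10, u), Add(22, Mul(-18, D, u))) (Function('g')(D, u) = Mul(Add(-10, u), Add(Mul(-18, D, u), 22)) = Mul(Add(-10, u), Add(22, Mul(-18, D, u))))
Pow(Add(-3597549, Function('g')(-3050, Function('O')(Function('Q')(6)))), -1) = Pow(Add(-3597549, Add(-220, Mul(22, Add(5, Mul(-28, 6))), Mul(-18, -3050, Pow(Add(5, Mul(-28, 6)), 2)), Mul(180, -3050, Add(5, Mul(-28, 6))))), -1) = Pow(Add(-3597549, Add(-220, Mul(22, Add(5, -168)), Mul(-18, -3050, Pow(Add(5, -168), 2)), Mul(180, -3050, Add(5, -168)))), -1) = Pow(Add(-3597549, Add(-220, Mul(22, -163), Mul(-18, -3050, Pow(-163, 2)), Mul(180, -3050, -163))), -1) = Pow(Add(-3597549, Add(-220, -3586, Mul(-18, -3050, 26569), 89487000)), -1) = Pow(Add(-3597549, Add(-220, -3586, 1458638100, 89487000)), -1) = Pow(Add(-3597549, 1548121294), -1) = Pow(1544523745, -1) = Rational(1, 1544523745)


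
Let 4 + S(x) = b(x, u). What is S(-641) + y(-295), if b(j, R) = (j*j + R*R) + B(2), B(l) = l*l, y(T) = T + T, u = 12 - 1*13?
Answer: 410292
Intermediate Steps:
u = -1 (u = 12 - 13 = -1)
y(T) = 2*T
B(l) = l²
b(j, R) = 4 + R² + j² (b(j, R) = (j*j + R*R) + 2² = (j² + R²) + 4 = (R² + j²) + 4 = 4 + R² + j²)
S(x) = 1 + x² (S(x) = -4 + (4 + (-1)² + x²) = -4 + (4 + 1 + x²) = -4 + (5 + x²) = 1 + x²)
S(-641) + y(-295) = (1 + (-641)²) + 2*(-295) = (1 + 410881) - 590 = 410882 - 590 = 410292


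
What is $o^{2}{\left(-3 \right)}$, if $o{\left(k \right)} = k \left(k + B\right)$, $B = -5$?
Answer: $576$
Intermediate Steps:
$o{\left(k \right)} = k \left(-5 + k\right)$ ($o{\left(k \right)} = k \left(k - 5\right) = k \left(-5 + k\right)$)
$o^{2}{\left(-3 \right)} = \left(- 3 \left(-5 - 3\right)\right)^{2} = \left(\left(-3\right) \left(-8\right)\right)^{2} = 24^{2} = 576$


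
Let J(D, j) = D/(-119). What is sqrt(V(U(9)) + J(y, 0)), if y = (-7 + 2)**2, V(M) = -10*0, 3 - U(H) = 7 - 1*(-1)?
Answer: 5*I*sqrt(119)/119 ≈ 0.45835*I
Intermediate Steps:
U(H) = -5 (U(H) = 3 - (7 - 1*(-1)) = 3 - (7 + 1) = 3 - 1*8 = 3 - 8 = -5)
V(M) = 0
y = 25 (y = (-5)**2 = 25)
J(D, j) = -D/119 (J(D, j) = D*(-1/119) = -D/119)
sqrt(V(U(9)) + J(y, 0)) = sqrt(0 - 1/119*25) = sqrt(0 - 25/119) = sqrt(-25/119) = 5*I*sqrt(119)/119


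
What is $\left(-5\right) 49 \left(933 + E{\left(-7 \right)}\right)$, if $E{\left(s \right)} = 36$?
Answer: $-237405$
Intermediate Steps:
$\left(-5\right) 49 \left(933 + E{\left(-7 \right)}\right) = \left(-5\right) 49 \left(933 + 36\right) = \left(-245\right) 969 = -237405$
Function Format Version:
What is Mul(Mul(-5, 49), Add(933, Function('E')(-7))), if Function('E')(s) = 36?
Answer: -237405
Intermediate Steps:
Mul(Mul(-5, 49), Add(933, Function('E')(-7))) = Mul(Mul(-5, 49), Add(933, 36)) = Mul(-245, 969) = -237405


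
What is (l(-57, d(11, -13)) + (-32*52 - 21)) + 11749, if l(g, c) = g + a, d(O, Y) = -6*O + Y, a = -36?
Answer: 9971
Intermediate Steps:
d(O, Y) = Y - 6*O
l(g, c) = -36 + g (l(g, c) = g - 36 = -36 + g)
(l(-57, d(11, -13)) + (-32*52 - 21)) + 11749 = ((-36 - 57) + (-32*52 - 21)) + 11749 = (-93 + (-1664 - 21)) + 11749 = (-93 - 1685) + 11749 = -1778 + 11749 = 9971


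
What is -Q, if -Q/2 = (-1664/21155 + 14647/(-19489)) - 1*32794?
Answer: -27041947648422/412289795 ≈ -65590.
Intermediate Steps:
Q = 27041947648422/412289795 (Q = -2*((-1664/21155 + 14647/(-19489)) - 1*32794) = -2*((-1664*1/21155 + 14647*(-1/19489)) - 32794) = -2*((-1664/21155 - 14647/19489) - 32794) = -2*(-342286981/412289795 - 32794) = -2*(-13520973824211/412289795) = 27041947648422/412289795 ≈ 65590.)
-Q = -1*27041947648422/412289795 = -27041947648422/412289795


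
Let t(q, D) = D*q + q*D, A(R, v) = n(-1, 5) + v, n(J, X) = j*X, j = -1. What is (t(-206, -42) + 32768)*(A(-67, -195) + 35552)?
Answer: 1770145344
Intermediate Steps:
n(J, X) = -X
A(R, v) = -5 + v (A(R, v) = -1*5 + v = -5 + v)
t(q, D) = 2*D*q (t(q, D) = D*q + D*q = 2*D*q)
(t(-206, -42) + 32768)*(A(-67, -195) + 35552) = (2*(-42)*(-206) + 32768)*((-5 - 195) + 35552) = (17304 + 32768)*(-200 + 35552) = 50072*35352 = 1770145344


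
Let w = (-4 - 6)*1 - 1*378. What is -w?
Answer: 388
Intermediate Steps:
w = -388 (w = -10*1 - 378 = -10 - 378 = -388)
-w = -1*(-388) = 388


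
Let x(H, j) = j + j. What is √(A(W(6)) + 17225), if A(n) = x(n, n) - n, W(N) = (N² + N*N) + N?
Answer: 11*√143 ≈ 131.54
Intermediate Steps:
x(H, j) = 2*j
W(N) = N + 2*N² (W(N) = (N² + N²) + N = 2*N² + N = N + 2*N²)
A(n) = n (A(n) = 2*n - n = n)
√(A(W(6)) + 17225) = √(6*(1 + 2*6) + 17225) = √(6*(1 + 12) + 17225) = √(6*13 + 17225) = √(78 + 17225) = √17303 = 11*√143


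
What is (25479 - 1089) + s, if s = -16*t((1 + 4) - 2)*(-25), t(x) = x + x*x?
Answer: 29190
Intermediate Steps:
t(x) = x + x²
s = 4800 (s = -16*((1 + 4) - 2)*(1 + ((1 + 4) - 2))*(-25) = -16*(5 - 2)*(1 + (5 - 2))*(-25) = -48*(1 + 3)*(-25) = -48*4*(-25) = -16*12*(-25) = -192*(-25) = 4800)
(25479 - 1089) + s = (25479 - 1089) + 4800 = 24390 + 4800 = 29190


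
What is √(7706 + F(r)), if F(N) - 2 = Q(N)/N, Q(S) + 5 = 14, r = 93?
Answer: √7407481/31 ≈ 87.796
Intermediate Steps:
Q(S) = 9 (Q(S) = -5 + 14 = 9)
F(N) = 2 + 9/N
√(7706 + F(r)) = √(7706 + (2 + 9/93)) = √(7706 + (2 + 9*(1/93))) = √(7706 + (2 + 3/31)) = √(7706 + 65/31) = √(238951/31) = √7407481/31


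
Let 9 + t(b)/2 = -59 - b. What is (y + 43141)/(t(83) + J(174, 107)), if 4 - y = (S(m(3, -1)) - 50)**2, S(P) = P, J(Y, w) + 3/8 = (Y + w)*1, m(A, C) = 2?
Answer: -326728/171 ≈ -1910.7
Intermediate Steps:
J(Y, w) = -3/8 + Y + w (J(Y, w) = -3/8 + (Y + w)*1 = -3/8 + (Y + w) = -3/8 + Y + w)
t(b) = -136 - 2*b (t(b) = -18 + 2*(-59 - b) = -18 + (-118 - 2*b) = -136 - 2*b)
y = -2300 (y = 4 - (2 - 50)**2 = 4 - 1*(-48)**2 = 4 - 1*2304 = 4 - 2304 = -2300)
(y + 43141)/(t(83) + J(174, 107)) = (-2300 + 43141)/((-136 - 2*83) + (-3/8 + 174 + 107)) = 40841/((-136 - 166) + 2245/8) = 40841/(-302 + 2245/8) = 40841/(-171/8) = 40841*(-8/171) = -326728/171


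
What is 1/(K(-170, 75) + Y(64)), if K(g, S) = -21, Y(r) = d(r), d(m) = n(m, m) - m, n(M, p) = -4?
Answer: -1/89 ≈ -0.011236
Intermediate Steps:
d(m) = -4 - m
Y(r) = -4 - r
1/(K(-170, 75) + Y(64)) = 1/(-21 + (-4 - 1*64)) = 1/(-21 + (-4 - 64)) = 1/(-21 - 68) = 1/(-89) = -1/89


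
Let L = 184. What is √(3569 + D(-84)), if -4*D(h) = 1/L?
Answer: √120832018/184 ≈ 59.741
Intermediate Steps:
D(h) = -1/736 (D(h) = -¼/184 = -¼*1/184 = -1/736)
√(3569 + D(-84)) = √(3569 - 1/736) = √(2626783/736) = √120832018/184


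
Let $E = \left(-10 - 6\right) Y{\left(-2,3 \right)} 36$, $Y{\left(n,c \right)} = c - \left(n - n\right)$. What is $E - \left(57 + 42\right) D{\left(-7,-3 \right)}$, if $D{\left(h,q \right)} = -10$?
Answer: $-738$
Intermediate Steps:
$Y{\left(n,c \right)} = c$ ($Y{\left(n,c \right)} = c - 0 = c + 0 = c$)
$E = -1728$ ($E = \left(-10 - 6\right) 3 \cdot 36 = \left(-16\right) 3 \cdot 36 = \left(-48\right) 36 = -1728$)
$E - \left(57 + 42\right) D{\left(-7,-3 \right)} = -1728 - \left(57 + 42\right) \left(-10\right) = -1728 - 99 \left(-10\right) = -1728 - -990 = -1728 + 990 = -738$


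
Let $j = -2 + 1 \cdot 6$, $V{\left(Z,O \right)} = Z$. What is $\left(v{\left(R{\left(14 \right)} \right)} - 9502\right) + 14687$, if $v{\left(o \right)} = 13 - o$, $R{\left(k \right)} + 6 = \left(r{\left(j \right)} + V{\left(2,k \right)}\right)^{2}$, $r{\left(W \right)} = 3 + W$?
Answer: $5123$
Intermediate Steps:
$j = 4$ ($j = -2 + 6 = 4$)
$R{\left(k \right)} = 75$ ($R{\left(k \right)} = -6 + \left(\left(3 + 4\right) + 2\right)^{2} = -6 + \left(7 + 2\right)^{2} = -6 + 9^{2} = -6 + 81 = 75$)
$\left(v{\left(R{\left(14 \right)} \right)} - 9502\right) + 14687 = \left(\left(13 - 75\right) - 9502\right) + 14687 = \left(-62 - 9502\right) + 14687 = -9564 + 14687 = 5123$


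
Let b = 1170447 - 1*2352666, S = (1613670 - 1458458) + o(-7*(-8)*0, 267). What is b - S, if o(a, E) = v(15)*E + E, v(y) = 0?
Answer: -1337698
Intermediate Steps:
o(a, E) = E (o(a, E) = 0*E + E = 0 + E = E)
S = 155479 (S = (1613670 - 1458458) + 267 = 155212 + 267 = 155479)
b = -1182219 (b = 1170447 - 2352666 = -1182219)
b - S = -1182219 - 1*155479 = -1182219 - 155479 = -1337698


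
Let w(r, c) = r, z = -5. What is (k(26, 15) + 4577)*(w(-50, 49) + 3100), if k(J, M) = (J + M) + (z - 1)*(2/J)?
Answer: 183085400/13 ≈ 1.4083e+7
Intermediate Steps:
k(J, M) = J + M - 12/J (k(J, M) = (J + M) + (-5 - 1)*(2/J) = (J + M) - 12/J = J + M - 12/J)
(k(26, 15) + 4577)*(w(-50, 49) + 3100) = ((26 + 15 - 12/26) + 4577)*(-50 + 3100) = ((26 + 15 - 12*1/26) + 4577)*3050 = ((26 + 15 - 6/13) + 4577)*3050 = (527/13 + 4577)*3050 = (60028/13)*3050 = 183085400/13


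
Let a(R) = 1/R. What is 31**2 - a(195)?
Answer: 187394/195 ≈ 961.00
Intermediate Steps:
31**2 - a(195) = 31**2 - 1/195 = 961 - 1*1/195 = 961 - 1/195 = 187394/195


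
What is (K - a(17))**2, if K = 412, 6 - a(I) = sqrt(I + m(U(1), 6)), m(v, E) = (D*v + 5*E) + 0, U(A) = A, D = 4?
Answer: (406 + sqrt(51))**2 ≈ 1.7069e+5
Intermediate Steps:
m(v, E) = 4*v + 5*E (m(v, E) = (4*v + 5*E) + 0 = 4*v + 5*E)
a(I) = 6 - sqrt(34 + I) (a(I) = 6 - sqrt(I + (4*1 + 5*6)) = 6 - sqrt(I + (4 + 30)) = 6 - sqrt(I + 34) = 6 - sqrt(34 + I))
(K - a(17))**2 = (412 - (6 - sqrt(34 + 17)))**2 = (412 - (6 - sqrt(51)))**2 = (412 + (-6 + sqrt(51)))**2 = (406 + sqrt(51))**2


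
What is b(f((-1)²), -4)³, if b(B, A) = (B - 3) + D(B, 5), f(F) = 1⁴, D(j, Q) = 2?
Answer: 0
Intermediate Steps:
f(F) = 1
b(B, A) = -1 + B (b(B, A) = (B - 3) + 2 = (-3 + B) + 2 = -1 + B)
b(f((-1)²), -4)³ = (-1 + 1)³ = 0³ = 0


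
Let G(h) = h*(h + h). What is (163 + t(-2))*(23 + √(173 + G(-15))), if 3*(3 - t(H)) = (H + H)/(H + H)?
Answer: 11431/3 + 497*√623/3 ≈ 7945.4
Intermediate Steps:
t(H) = 8/3 (t(H) = 3 - (H + H)/(3*(H + H)) = 3 - 2*H/(3*(2*H)) = 3 - 2*H*1/(2*H)/3 = 3 - ⅓*1 = 3 - ⅓ = 8/3)
G(h) = 2*h² (G(h) = h*(2*h) = 2*h²)
(163 + t(-2))*(23 + √(173 + G(-15))) = (163 + 8/3)*(23 + √(173 + 2*(-15)²)) = 497*(23 + √(173 + 2*225))/3 = 497*(23 + √(173 + 450))/3 = 497*(23 + √623)/3 = 11431/3 + 497*√623/3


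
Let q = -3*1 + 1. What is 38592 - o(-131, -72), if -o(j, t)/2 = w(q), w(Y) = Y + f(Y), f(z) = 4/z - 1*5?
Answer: 38574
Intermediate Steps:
f(z) = -5 + 4/z (f(z) = 4/z - 5 = -5 + 4/z)
q = -2 (q = -3 + 1 = -2)
w(Y) = -5 + Y + 4/Y (w(Y) = Y + (-5 + 4/Y) = -5 + Y + 4/Y)
o(j, t) = 18 (o(j, t) = -2*(-5 - 2 + 4/(-2)) = -2*(-5 - 2 + 4*(-½)) = -2*(-5 - 2 - 2) = -2*(-9) = 18)
38592 - o(-131, -72) = 38592 - 1*18 = 38592 - 18 = 38574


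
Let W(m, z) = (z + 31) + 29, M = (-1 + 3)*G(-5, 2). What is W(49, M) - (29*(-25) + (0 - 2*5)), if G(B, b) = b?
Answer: 799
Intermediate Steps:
M = 4 (M = (-1 + 3)*2 = 2*2 = 4)
W(m, z) = 60 + z (W(m, z) = (31 + z) + 29 = 60 + z)
W(49, M) - (29*(-25) + (0 - 2*5)) = (60 + 4) - (29*(-25) + (0 - 2*5)) = 64 - (-725 + (0 - 10)) = 64 - (-725 - 10) = 64 - 1*(-735) = 64 + 735 = 799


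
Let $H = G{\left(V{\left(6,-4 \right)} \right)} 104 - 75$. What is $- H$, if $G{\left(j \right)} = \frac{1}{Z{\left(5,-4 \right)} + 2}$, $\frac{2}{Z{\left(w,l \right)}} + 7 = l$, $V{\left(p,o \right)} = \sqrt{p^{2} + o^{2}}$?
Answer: $\frac{89}{5} \approx 17.8$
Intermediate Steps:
$V{\left(p,o \right)} = \sqrt{o^{2} + p^{2}}$
$Z{\left(w,l \right)} = \frac{2}{-7 + l}$
$G{\left(j \right)} = \frac{11}{20}$ ($G{\left(j \right)} = \frac{1}{\frac{2}{-7 - 4} + 2} = \frac{1}{\frac{2}{-11} + 2} = \frac{1}{2 \left(- \frac{1}{11}\right) + 2} = \frac{1}{- \frac{2}{11} + 2} = \frac{1}{\frac{20}{11}} = \frac{11}{20}$)
$H = - \frac{89}{5}$ ($H = \frac{11}{20} \cdot 104 - 75 = \frac{286}{5} - 75 = - \frac{89}{5} \approx -17.8$)
$- H = \left(-1\right) \left(- \frac{89}{5}\right) = \frac{89}{5}$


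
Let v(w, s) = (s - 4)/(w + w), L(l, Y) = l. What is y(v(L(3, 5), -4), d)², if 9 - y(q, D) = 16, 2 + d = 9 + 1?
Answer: 49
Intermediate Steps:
v(w, s) = (-4 + s)/(2*w) (v(w, s) = (-4 + s)/((2*w)) = (-4 + s)*(1/(2*w)) = (-4 + s)/(2*w))
d = 8 (d = -2 + (9 + 1) = -2 + 10 = 8)
y(q, D) = -7 (y(q, D) = 9 - 1*16 = 9 - 16 = -7)
y(v(L(3, 5), -4), d)² = (-7)² = 49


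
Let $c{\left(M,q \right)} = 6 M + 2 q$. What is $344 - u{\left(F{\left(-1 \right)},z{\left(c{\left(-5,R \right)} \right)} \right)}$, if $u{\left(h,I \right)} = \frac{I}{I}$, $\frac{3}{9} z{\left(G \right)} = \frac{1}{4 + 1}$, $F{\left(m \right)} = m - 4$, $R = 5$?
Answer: $343$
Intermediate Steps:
$c{\left(M,q \right)} = 2 q + 6 M$
$F{\left(m \right)} = -4 + m$ ($F{\left(m \right)} = m - 4 = -4 + m$)
$z{\left(G \right)} = \frac{3}{5}$ ($z{\left(G \right)} = \frac{3}{4 + 1} = \frac{3}{5}$)
$u{\left(h,I \right)} = 1$
$344 - u{\left(F{\left(-1 \right)},z{\left(c{\left(-5,R \right)} \right)} \right)} = 344 - 1 = 343$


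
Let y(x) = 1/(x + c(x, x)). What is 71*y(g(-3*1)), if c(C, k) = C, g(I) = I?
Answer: -71/6 ≈ -11.833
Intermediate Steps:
y(x) = 1/(2*x) (y(x) = 1/(x + x) = 1/(2*x))
71*y(g(-3*1)) = 71*(1/(2*((-3*1)))) = 71*((½)/(-3)) = 71*((½)*(-⅓)) = 71*(-⅙) = -71/6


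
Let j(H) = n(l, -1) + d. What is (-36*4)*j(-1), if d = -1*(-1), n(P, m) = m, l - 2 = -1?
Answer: 0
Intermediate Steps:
l = 1 (l = 2 - 1 = 1)
d = 1
j(H) = 0 (j(H) = -1 + 1 = 0)
(-36*4)*j(-1) = -36*4*0 = -18*8*0 = -144*0 = 0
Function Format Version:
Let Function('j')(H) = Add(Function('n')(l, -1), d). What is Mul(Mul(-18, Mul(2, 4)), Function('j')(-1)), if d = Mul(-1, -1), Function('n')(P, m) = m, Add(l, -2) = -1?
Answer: 0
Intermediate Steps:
l = 1 (l = Add(2, -1) = 1)
d = 1
Function('j')(H) = 0 (Function('j')(H) = Add(-1, 1) = 0)
Mul(Mul(-18, Mul(2, 4)), Function('j')(-1)) = Mul(Mul(-18, Mul(2, 4)), 0) = Mul(Mul(-18, 8), 0) = Mul(-144, 0) = 0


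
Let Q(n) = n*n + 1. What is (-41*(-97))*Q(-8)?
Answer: 258505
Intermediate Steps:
Q(n) = 1 + n² (Q(n) = n² + 1 = 1 + n²)
(-41*(-97))*Q(-8) = (-41*(-97))*(1 + (-8)²) = 3977*(1 + 64) = 3977*65 = 258505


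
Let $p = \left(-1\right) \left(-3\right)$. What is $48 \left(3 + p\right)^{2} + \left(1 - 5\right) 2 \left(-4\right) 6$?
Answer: $1920$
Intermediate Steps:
$p = 3$
$48 \left(3 + p\right)^{2} + \left(1 - 5\right) 2 \left(-4\right) 6 = 48 \left(3 + 3\right)^{2} + \left(1 - 5\right) 2 \left(-4\right) 6 = 48 \cdot 6^{2} + \left(-4\right) 2 \left(-4\right) 6 = 48 \cdot 36 + \left(-8\right) \left(-4\right) 6 = 1728 + 32 \cdot 6 = 1728 + 192 = 1920$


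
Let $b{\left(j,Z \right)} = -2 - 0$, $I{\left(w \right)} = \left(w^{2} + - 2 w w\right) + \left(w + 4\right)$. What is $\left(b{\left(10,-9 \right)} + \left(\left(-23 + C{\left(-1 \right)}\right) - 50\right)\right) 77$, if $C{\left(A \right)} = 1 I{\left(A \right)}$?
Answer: $-5621$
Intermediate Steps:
$I{\left(w \right)} = 4 + w - w^{2}$ ($I{\left(w \right)} = \left(w^{2} - 2 w^{2}\right) + \left(4 + w\right) = - w^{2} + \left(4 + w\right) = 4 + w - w^{2}$)
$C{\left(A \right)} = 4 + A - A^{2}$ ($C{\left(A \right)} = 1 \left(4 + A - A^{2}\right) = 4 + A - A^{2}$)
$b{\left(j,Z \right)} = -2$ ($b{\left(j,Z \right)} = -2 + 0 = -2$)
$\left(b{\left(10,-9 \right)} + \left(\left(-23 + C{\left(-1 \right)}\right) - 50\right)\right) 77 = \left(-2 - 71\right) 77 = \left(-73\right) 77 = -5621$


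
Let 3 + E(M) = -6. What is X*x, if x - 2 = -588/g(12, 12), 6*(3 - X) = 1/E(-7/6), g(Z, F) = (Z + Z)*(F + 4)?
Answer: 815/576 ≈ 1.4149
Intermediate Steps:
E(M) = -9 (E(M) = -3 - 6 = -9)
g(Z, F) = 2*Z*(4 + F) (g(Z, F) = (2*Z)*(4 + F) = 2*Z*(4 + F))
X = 163/54 (X = 3 - ⅙/(-9) = 3 - ⅙*(-⅑) = 3 + 1/54 = 163/54 ≈ 3.0185)
x = 15/32 (x = 2 - 588*1/(24*(4 + 12)) = 2 - 588/(2*12*16) = 2 - 588/384 = 2 - 588*1/384 = 2 - 49/32 = 15/32 ≈ 0.46875)
X*x = (163/54)*(15/32) = 815/576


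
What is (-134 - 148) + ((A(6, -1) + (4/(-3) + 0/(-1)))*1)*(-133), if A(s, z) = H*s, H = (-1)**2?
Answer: -2708/3 ≈ -902.67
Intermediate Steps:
H = 1
A(s, z) = s (A(s, z) = 1*s = s)
(-134 - 148) + ((A(6, -1) + (4/(-3) + 0/(-1)))*1)*(-133) = (-134 - 148) + ((6 + (4/(-3) + 0/(-1)))*1)*(-133) = -282 + ((6 + (4*(-1/3) + 0*(-1)))*1)*(-133) = -282 + ((6 + (-4/3 + 0))*1)*(-133) = -282 + ((6 - 4/3)*1)*(-133) = -282 + ((14/3)*1)*(-133) = -282 + (14/3)*(-133) = -282 - 1862/3 = -2708/3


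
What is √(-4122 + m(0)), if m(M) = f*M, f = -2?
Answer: 3*I*√458 ≈ 64.203*I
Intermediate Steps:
m(M) = -2*M
√(-4122 + m(0)) = √(-4122 - 2*0) = √(-4122 + 0) = √(-4122) = 3*I*√458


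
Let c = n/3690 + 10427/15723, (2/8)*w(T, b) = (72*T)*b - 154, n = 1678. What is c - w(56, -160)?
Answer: 8319430946908/3223215 ≈ 2.5811e+6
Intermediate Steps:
w(T, b) = -616 + 288*T*b (w(T, b) = 4*((72*T)*b - 154) = 4*(72*T*b - 154) = 4*(-154 + 72*T*b) = -616 + 288*T*b)
c = 3603268/3223215 (c = 1678/3690 + 10427/15723 = 1678*(1/3690) + 10427*(1/15723) = 839/1845 + 10427/15723 = 3603268/3223215 ≈ 1.1179)
c - w(56, -160) = 3603268/3223215 - (-616 + 288*56*(-160)) = 3603268/3223215 - (-616 - 2580480) = 3603268/3223215 - 1*(-2581096) = 3603268/3223215 + 2581096 = 8319430946908/3223215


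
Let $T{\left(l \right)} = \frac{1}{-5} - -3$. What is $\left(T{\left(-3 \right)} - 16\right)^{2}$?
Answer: $\frac{4356}{25} \approx 174.24$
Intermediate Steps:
$T{\left(l \right)} = \frac{14}{5}$ ($T{\left(l \right)} = - \frac{1}{5} + 3 = \frac{14}{5}$)
$\left(T{\left(-3 \right)} - 16\right)^{2} = \left(\frac{14}{5} - 16\right)^{2} = \left(- \frac{66}{5}\right)^{2} = \frac{4356}{25}$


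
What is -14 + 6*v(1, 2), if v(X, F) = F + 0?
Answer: -2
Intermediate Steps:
v(X, F) = F
-14 + 6*v(1, 2) = -14 + 6*2 = -14 + 12 = -2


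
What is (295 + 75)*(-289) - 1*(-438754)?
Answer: 331824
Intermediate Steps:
(295 + 75)*(-289) - 1*(-438754) = 370*(-289) + 438754 = -106930 + 438754 = 331824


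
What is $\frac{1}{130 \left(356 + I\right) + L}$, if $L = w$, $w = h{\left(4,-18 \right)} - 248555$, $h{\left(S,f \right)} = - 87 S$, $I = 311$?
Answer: $- \frac{1}{162193} \approx -6.1655 \cdot 10^{-6}$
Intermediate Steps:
$w = -248903$ ($w = \left(-87\right) 4 - 248555 = -348 - 248555 = -248903$)
$L = -248903$
$\frac{1}{130 \left(356 + I\right) + L} = \frac{1}{130 \left(356 + 311\right) - 248903} = \frac{1}{130 \cdot 667 - 248903} = \frac{1}{86710 - 248903} = \frac{1}{-162193} = - \frac{1}{162193}$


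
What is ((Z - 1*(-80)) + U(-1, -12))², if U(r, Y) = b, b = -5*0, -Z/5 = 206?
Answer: 902500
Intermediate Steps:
Z = -1030 (Z = -5*206 = -1030)
b = 0
U(r, Y) = 0
((Z - 1*(-80)) + U(-1, -12))² = ((-1030 - 1*(-80)) + 0)² = ((-1030 + 80) + 0)² = (-950 + 0)² = (-950)² = 902500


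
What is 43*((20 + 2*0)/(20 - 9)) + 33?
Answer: 1223/11 ≈ 111.18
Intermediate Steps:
43*((20 + 2*0)/(20 - 9)) + 33 = 43*((20 + 0)/11) + 33 = 43*(20*(1/11)) + 33 = 43*(20/11) + 33 = 860/11 + 33 = 1223/11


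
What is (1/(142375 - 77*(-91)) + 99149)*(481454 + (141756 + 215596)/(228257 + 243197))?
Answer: 93385385322041502197/1956298373 ≈ 4.7736e+10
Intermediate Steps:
(1/(142375 - 77*(-91)) + 99149)*(481454 + (141756 + 215596)/(228257 + 243197)) = (1/(142375 + 7007) + 99149)*(481454 + 357352/471454) = (1/149382 + 99149)*(481454 + 357352*(1/471454)) = (1/149382 + 99149)*(481454 + 178676/235727) = (14811075919/149382)*(113491885734/235727) = 93385385322041502197/1956298373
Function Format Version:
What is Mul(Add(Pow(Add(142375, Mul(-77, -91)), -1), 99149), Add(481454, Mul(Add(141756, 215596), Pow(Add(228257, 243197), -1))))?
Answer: Rational(93385385322041502197, 1956298373) ≈ 4.7736e+10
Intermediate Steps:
Mul(Add(Pow(Add(142375, Mul(-77, -91)), -1), 99149), Add(481454, Mul(Add(141756, 215596), Pow(Add(228257, 243197), -1)))) = Mul(Add(Pow(Add(142375, 7007), -1), 99149), Add(481454, Mul(357352, Pow(471454, -1)))) = Mul(Add(Pow(149382, -1), 99149), Add(481454, Mul(357352, Rational(1, 471454)))) = Mul(Add(Rational(1, 149382), 99149), Add(481454, Rational(178676, 235727))) = Mul(Rational(14811075919, 149382), Rational(113491885734, 235727)) = Rational(93385385322041502197, 1956298373)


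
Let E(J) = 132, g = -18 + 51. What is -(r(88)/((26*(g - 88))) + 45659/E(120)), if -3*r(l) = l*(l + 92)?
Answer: -599903/1716 ≈ -349.59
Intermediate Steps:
r(l) = -l*(92 + l)/3 (r(l) = -l*(l + 92)/3 = -l*(92 + l)/3)
g = 33
-(r(88)/((26*(g - 88))) + 45659/E(120)) = -((-⅓*88*(92 + 88))/((26*(33 - 88))) + 45659/132) = -((-⅓*88*180)/((26*(-55))) + 45659*(1/132)) = -(-5280/(-1430) + 45659/132) = -(-5280*(-1/1430) + 45659/132) = -(48/13 + 45659/132) = -1*599903/1716 = -599903/1716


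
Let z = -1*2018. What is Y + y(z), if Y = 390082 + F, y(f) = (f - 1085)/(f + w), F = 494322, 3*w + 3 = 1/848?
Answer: 156641486668/177115 ≈ 8.8441e+5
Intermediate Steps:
w = -2543/2544 (w = -1 + (⅓)/848 = -1 + (⅓)*(1/848) = -1 + 1/2544 = -2543/2544 ≈ -0.99961)
z = -2018
y(f) = (-1085 + f)/(-2543/2544 + f) (y(f) = (f - 1085)/(f - 2543/2544) = (-1085 + f)/(-2543/2544 + f))
Y = 884404 (Y = 390082 + 494322 = 884404)
Y + y(z) = 884404 + 2544*(-1085 - 2018)/(-2543 + 2544*(-2018)) = 884404 + 2544*(-3103)/(-2543 - 5133792) = 884404 + 2544*(-3103)/(-5136335) = 884404 + 2544*(-1/5136335)*(-3103) = 884404 + 272208/177115 = 156641486668/177115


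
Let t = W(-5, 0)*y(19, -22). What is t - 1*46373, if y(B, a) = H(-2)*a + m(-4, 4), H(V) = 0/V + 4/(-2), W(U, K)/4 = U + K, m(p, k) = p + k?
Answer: -47253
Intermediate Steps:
m(p, k) = k + p
W(U, K) = 4*K + 4*U (W(U, K) = 4*(U + K) = 4*(K + U) = 4*K + 4*U)
H(V) = -2 (H(V) = 0 + 4*(-1/2) = 0 - 2 = -2)
y(B, a) = -2*a (y(B, a) = -2*a + (4 - 4) = -2*a + 0 = -2*a)
t = -880 (t = (4*0 + 4*(-5))*(-2*(-22)) = (0 - 20)*44 = -20*44 = -880)
t - 1*46373 = -880 - 1*46373 = -880 - 46373 = -47253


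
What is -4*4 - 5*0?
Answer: -16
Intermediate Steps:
-4*4 - 5*0 = -16 + 0 = -16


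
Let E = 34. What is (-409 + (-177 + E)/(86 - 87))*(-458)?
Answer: 121828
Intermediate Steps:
(-409 + (-177 + E)/(86 - 87))*(-458) = (-409 + (-177 + 34)/(86 - 87))*(-458) = (-409 - 143/(-1))*(-458) = (-409 - 143*(-1))*(-458) = (-409 + 143)*(-458) = -266*(-458) = 121828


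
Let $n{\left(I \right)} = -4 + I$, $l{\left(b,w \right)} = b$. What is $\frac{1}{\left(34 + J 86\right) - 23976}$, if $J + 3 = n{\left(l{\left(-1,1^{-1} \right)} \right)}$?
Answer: $- \frac{1}{24630} \approx -4.0601 \cdot 10^{-5}$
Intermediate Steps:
$J = -8$ ($J = -3 - 5 = -8$)
$\frac{1}{\left(34 + J 86\right) - 23976} = \frac{1}{\left(34 - 688\right) - 23976} = \frac{1}{-654 - 23976} = \frac{1}{-24630} = - \frac{1}{24630}$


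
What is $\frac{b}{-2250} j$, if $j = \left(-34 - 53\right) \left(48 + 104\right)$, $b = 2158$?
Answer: $\frac{4756232}{375} \approx 12683.0$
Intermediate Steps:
$j = -13224$ ($j = \left(-87\right) 152 = -13224$)
$\frac{b}{-2250} j = \frac{2158}{-2250} \left(-13224\right) = 2158 \left(- \frac{1}{2250}\right) \left(-13224\right) = \left(- \frac{1079}{1125}\right) \left(-13224\right) = \frac{4756232}{375}$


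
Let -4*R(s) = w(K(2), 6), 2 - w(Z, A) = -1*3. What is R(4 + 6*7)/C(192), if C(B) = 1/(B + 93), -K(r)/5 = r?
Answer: -1425/4 ≈ -356.25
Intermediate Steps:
K(r) = -5*r
w(Z, A) = 5 (w(Z, A) = 2 - (-1)*3 = 2 - 1*(-3) = 2 + 3 = 5)
C(B) = 1/(93 + B)
R(s) = -5/4 (R(s) = -¼*5 = -5/4)
R(4 + 6*7)/C(192) = -5/(4*(1/(93 + 192))) = -5/(4*(1/285)) = -5/(4*1/285) = -5/4*285 = -1425/4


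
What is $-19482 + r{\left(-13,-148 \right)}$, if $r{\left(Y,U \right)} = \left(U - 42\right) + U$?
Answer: $-19820$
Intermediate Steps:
$r{\left(Y,U \right)} = -42 + 2 U$ ($r{\left(Y,U \right)} = \left(-42 + U\right) + U = -42 + 2 U$)
$-19482 + r{\left(-13,-148 \right)} = -19482 + \left(-42 + 2 \left(-148\right)\right) = -19482 - 338 = -19820$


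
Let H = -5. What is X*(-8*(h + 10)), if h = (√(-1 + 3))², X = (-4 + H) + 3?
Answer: 576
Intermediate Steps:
X = -6 (X = (-4 - 5) + 3 = -9 + 3 = -6)
h = 2 (h = (√2)² = 2)
X*(-8*(h + 10)) = -(-48)*(2 + 10) = -(-48)*12 = -6*(-96) = 576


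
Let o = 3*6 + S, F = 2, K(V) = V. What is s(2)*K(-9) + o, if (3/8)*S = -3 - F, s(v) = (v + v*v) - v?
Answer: -94/3 ≈ -31.333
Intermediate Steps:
s(v) = v**2 (s(v) = (v + v**2) - v = v**2)
S = -40/3 (S = 8*(-3 - 1*2)/3 = 8*(-3 - 2)/3 = (8/3)*(-5) = -40/3 ≈ -13.333)
o = 14/3 (o = 3*6 - 40/3 = 18 - 40/3 = 14/3 ≈ 4.6667)
s(2)*K(-9) + o = 2**2*(-9) + 14/3 = 4*(-9) + 14/3 = -36 + 14/3 = -94/3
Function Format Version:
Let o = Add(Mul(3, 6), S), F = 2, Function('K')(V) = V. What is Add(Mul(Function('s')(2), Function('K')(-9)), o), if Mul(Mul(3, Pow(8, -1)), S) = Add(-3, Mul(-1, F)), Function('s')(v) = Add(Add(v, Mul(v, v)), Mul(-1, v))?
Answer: Rational(-94, 3) ≈ -31.333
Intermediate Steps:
Function('s')(v) = Pow(v, 2) (Function('s')(v) = Add(Add(v, Pow(v, 2)), Mul(-1, v)) = Pow(v, 2))
S = Rational(-40, 3) (S = Mul(Rational(8, 3), Add(-3, Mul(-1, 2))) = Mul(Rational(8, 3), Add(-3, -2)) = Mul(Rational(8, 3), -5) = Rational(-40, 3) ≈ -13.333)
o = Rational(14, 3) (o = Add(Mul(3, 6), Rational(-40, 3)) = Add(18, Rational(-40, 3)) = Rational(14, 3) ≈ 4.6667)
Add(Mul(Function('s')(2), Function('K')(-9)), o) = Add(Mul(Pow(2, 2), -9), Rational(14, 3)) = Add(Mul(4, -9), Rational(14, 3)) = Add(-36, Rational(14, 3)) = Rational(-94, 3)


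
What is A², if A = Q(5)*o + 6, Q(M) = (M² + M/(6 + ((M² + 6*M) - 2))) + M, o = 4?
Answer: 55562116/3481 ≈ 15962.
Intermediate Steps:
Q(M) = M + M² + M/(4 + M² + 6*M) (Q(M) = (M² + M/(6 + (-2 + M² + 6*M))) + M = (M² + M/(4 + M² + 6*M)) + M = M + M² + M/(4 + M² + 6*M))
A = 7454/59 (A = (5*(5 + 5³ + 7*5² + 10*5)/(4 + 5² + 6*5))*4 + 6 = (5*(5 + 125 + 7*25 + 50)/(4 + 25 + 30))*4 + 6 = (5*(5 + 125 + 175 + 50)/59)*4 + 6 = (5*(1/59)*355)*4 + 6 = (1775/59)*4 + 6 = 7100/59 + 6 = 7454/59 ≈ 126.34)
A² = (7454/59)² = 55562116/3481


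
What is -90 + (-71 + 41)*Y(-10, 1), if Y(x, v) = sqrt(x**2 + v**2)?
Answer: -90 - 30*sqrt(101) ≈ -391.50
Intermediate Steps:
Y(x, v) = sqrt(v**2 + x**2)
-90 + (-71 + 41)*Y(-10, 1) = -90 + (-71 + 41)*sqrt(1**2 + (-10)**2) = -90 - 30*sqrt(1 + 100) = -90 - 30*sqrt(101)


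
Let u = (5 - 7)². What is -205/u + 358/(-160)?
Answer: -4279/80 ≈ -53.487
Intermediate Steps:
u = 4 (u = (-2)² = 4)
-205/u + 358/(-160) = -205/4 + 358/(-160) = -205*¼ + 358*(-1/160) = -205/4 - 179/80 = -4279/80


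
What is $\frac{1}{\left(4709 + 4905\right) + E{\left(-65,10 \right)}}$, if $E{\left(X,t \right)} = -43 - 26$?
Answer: $\frac{1}{9545} \approx 0.00010477$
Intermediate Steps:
$E{\left(X,t \right)} = -69$ ($E{\left(X,t \right)} = -43 - 26 = -69$)
$\frac{1}{\left(4709 + 4905\right) + E{\left(-65,10 \right)}} = \frac{1}{\left(4709 + 4905\right) - 69} = \frac{1}{9614 - 69} = \frac{1}{9545}$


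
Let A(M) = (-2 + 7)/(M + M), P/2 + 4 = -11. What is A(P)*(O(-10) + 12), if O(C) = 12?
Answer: -2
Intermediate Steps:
P = -30 (P = -8 + 2*(-11) = -8 - 22 = -30)
A(M) = 5/(2*M) (A(M) = 5/((2*M)) = 5*(1/(2*M)) = 5/(2*M))
A(P)*(O(-10) + 12) = ((5/2)/(-30))*(12 + 12) = ((5/2)*(-1/30))*24 = -1/12*24 = -2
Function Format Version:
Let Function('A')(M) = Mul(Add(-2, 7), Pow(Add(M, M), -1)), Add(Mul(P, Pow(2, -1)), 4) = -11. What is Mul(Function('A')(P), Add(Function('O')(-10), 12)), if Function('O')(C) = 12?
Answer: -2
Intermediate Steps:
P = -30 (P = Add(-8, Mul(2, -11)) = Add(-8, -22) = -30)
Function('A')(M) = Mul(Rational(5, 2), Pow(M, -1)) (Function('A')(M) = Mul(5, Pow(Mul(2, M), -1)) = Mul(5, Mul(Rational(1, 2), Pow(M, -1))) = Mul(Rational(5, 2), Pow(M, -1)))
Mul(Function('A')(P), Add(Function('O')(-10), 12)) = Mul(Mul(Rational(5, 2), Pow(-30, -1)), Add(12, 12)) = Mul(Mul(Rational(5, 2), Rational(-1, 30)), 24) = Mul(Rational(-1, 12), 24) = -2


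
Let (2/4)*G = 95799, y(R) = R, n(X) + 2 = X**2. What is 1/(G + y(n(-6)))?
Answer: 1/191632 ≈ 5.2183e-6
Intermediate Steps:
n(X) = -2 + X**2
G = 191598 (G = 2*95799 = 191598)
1/(G + y(n(-6))) = 1/(191598 + (-2 + (-6)**2)) = 1/(191598 + (-2 + 36)) = 1/(191598 + 34) = 1/191632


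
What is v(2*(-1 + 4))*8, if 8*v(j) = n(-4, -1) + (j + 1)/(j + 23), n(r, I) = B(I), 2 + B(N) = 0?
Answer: -51/29 ≈ -1.7586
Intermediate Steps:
B(N) = -2 (B(N) = -2 + 0 = -2)
n(r, I) = -2
v(j) = -¼ + (1 + j)/(8*(23 + j)) (v(j) = (-2 + (j + 1)/(j + 23))/8 = (-2 + (1 + j)/(23 + j))/8 = -¼ + (1 + j)/(8*(23 + j)))
v(2*(-1 + 4))*8 = ((-45 - 2*(-1 + 4))/(8*(23 + 2*(-1 + 4))))*8 = ((-45 - 2*3)/(8*(23 + 2*3)))*8 = ((-45 - 1*6)/(8*(23 + 6)))*8 = ((⅛)*(-45 - 6)/29)*8 = ((⅛)*(1/29)*(-51))*8 = -51/232*8 = -51/29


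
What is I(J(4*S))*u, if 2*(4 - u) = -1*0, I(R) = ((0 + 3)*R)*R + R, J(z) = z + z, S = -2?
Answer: 3008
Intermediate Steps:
J(z) = 2*z
I(R) = R + 3*R² (I(R) = (3*R)*R + R = 3*R² + R = R + 3*R²)
u = 4 (u = 4 - (-1)*0/2 = 4 - ½*0 = 4 + 0 = 4)
I(J(4*S))*u = ((2*(4*(-2)))*(1 + 3*(2*(4*(-2)))))*4 = ((2*(-8))*(1 + 3*(2*(-8))))*4 = -16*(1 + 3*(-16))*4 = -16*(1 - 48)*4 = -16*(-47)*4 = 752*4 = 3008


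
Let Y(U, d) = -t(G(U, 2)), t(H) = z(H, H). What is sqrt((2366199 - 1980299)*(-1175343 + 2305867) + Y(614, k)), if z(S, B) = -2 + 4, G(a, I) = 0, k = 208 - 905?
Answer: sqrt(436269211598) ≈ 6.6051e+5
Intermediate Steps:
k = -697
z(S, B) = 2
t(H) = 2
Y(U, d) = -2 (Y(U, d) = -1*2 = -2)
sqrt((2366199 - 1980299)*(-1175343 + 2305867) + Y(614, k)) = sqrt((2366199 - 1980299)*(-1175343 + 2305867) - 2) = sqrt(385900*1130524 - 2) = sqrt(436269211600 - 2) = sqrt(436269211598)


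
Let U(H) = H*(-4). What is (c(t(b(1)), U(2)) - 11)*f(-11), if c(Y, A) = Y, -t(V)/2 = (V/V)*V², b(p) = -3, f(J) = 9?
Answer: -261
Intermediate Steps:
U(H) = -4*H
t(V) = -2*V² (t(V) = -2*V/V*V² = -2*V²)
(c(t(b(1)), U(2)) - 11)*f(-11) = (-2*(-3)² - 11)*9 = (-2*9 - 11)*9 = (-18 - 11)*9 = -29*9 = -261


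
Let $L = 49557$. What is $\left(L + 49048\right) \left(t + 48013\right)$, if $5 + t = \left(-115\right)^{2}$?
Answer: $6037879965$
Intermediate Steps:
$t = 13220$ ($t = -5 + \left(-115\right)^{2} = -5 + 13225 = 13220$)
$\left(L + 49048\right) \left(t + 48013\right) = \left(49557 + 49048\right) \left(13220 + 48013\right) = 98605 \cdot 61233 = 6037879965$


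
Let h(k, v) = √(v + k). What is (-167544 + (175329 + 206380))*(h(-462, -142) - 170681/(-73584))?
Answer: 5221985195/10512 + 428330*I*√151 ≈ 4.9676e+5 + 5.2634e+6*I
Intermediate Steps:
h(k, v) = √(k + v)
(-167544 + (175329 + 206380))*(h(-462, -142) - 170681/(-73584)) = (-167544 + (175329 + 206380))*(√(-462 - 142) - 170681/(-73584)) = (-167544 + 381709)*(√(-604) - 170681*(-1/73584)) = 214165*(2*I*√151 + 24383/10512) = 214165*(24383/10512 + 2*I*√151) = 5221985195/10512 + 428330*I*√151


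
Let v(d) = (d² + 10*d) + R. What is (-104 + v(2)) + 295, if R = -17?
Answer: 198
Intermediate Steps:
v(d) = -17 + d² + 10*d (v(d) = (d² + 10*d) - 17 = -17 + d² + 10*d)
(-104 + v(2)) + 295 = (-104 + (-17 + 2² + 10*2)) + 295 = (-104 + (-17 + 4 + 20)) + 295 = (-104 + 7) + 295 = -97 + 295 = 198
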